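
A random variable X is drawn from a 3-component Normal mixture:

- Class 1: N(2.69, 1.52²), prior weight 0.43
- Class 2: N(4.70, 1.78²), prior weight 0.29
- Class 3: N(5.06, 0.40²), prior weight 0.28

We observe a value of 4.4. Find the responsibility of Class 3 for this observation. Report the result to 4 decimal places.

0.3660

The responsibility of component k is w_k f_k(x) divided by Σ_j w_j f_j(x).
Evaluate each component's likelihood at the observed value:
  p_1 = (1/(1.52·√(2π)))·exp(−(4.4−2.69)²/(2·1.52²)) = 0.262462·exp(-0.63281) = 0.139393
  p_2 = (1/(1.78·√(2π)))·exp(−(4.4−4.70)²/(2·1.78²)) = 0.224125·exp(-0.01420) = 0.220964
  p_3 = (1/(0.40·√(2π)))·exp(−(4.4−5.06)²/(2·0.40²)) = 0.997356·exp(-1.36125) = 0.255662
Prior × likelihood for each component:
  w_1·p_1 = 0.43 × 0.139393 = 0.0599388
  w_2·p_2 = 0.29 × 0.220964 = 0.0640796
  w_3·p_3 = 0.28 × 0.255662 = 0.0715854
Evidence: 0.0599388 + 0.0640796 + 0.0715854 = 0.195604
So the posterior for Class 3 is 0.0715854 / 0.195604 ≈ 0.3660.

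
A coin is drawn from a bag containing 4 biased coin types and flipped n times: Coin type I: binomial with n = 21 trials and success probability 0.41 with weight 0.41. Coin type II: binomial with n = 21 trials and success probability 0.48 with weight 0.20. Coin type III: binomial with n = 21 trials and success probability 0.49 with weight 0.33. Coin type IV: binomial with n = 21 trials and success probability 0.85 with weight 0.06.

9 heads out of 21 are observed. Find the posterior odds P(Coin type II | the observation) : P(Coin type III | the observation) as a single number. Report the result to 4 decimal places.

0.6355

Only the two components matter; the odds are (π_i f_i(x)) / (π_j f_j(x)).
Evaluate each component's likelihood at the observed value:
  f_I = C(21,9)·0.41^9·0.59^12 = 293930·0.000327382·0.0017792 = 0.171207
  f_II = C(21,9)·0.48^9·0.52^12 = 293930·0.00135261·0.000390877 = 0.155401
  f_III = C(21,9)·0.49^9·0.51^12 = 293930·0.00162841·0.000309629 = 0.148201
  f_IV = C(21,9)·0.85^9·0.15^12 = 293930·0.231617·1.29746e-10 = 8.83302e-06
0.0310803 / 0.0489063 ≈ 0.6355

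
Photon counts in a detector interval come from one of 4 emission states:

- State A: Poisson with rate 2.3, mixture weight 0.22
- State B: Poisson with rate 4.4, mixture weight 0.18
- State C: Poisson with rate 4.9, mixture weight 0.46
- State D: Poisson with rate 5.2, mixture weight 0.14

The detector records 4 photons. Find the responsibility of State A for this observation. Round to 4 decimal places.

0.1549

By Bayes' theorem, P(k | x) = π_k f_k(x) / Σ_j π_j f_j(x).
Component likelihoods at x = 4 photons:
  p_A = 0.116902
  p_B = 0.191736
  p_C = 0.178867
  p_D = 0.168063
Unnormalised posteriors:
  π_A·p_A = 0.22 × 0.116902 = 0.0257185
  π_B·p_B = 0.18 × 0.191736 = 0.0345125
  π_C·p_C = 0.46 × 0.178867 = 0.0822788
  π_D·p_D = 0.14 × 0.168063 = 0.0235288
Evidence: 0.0257185 + 0.0345125 + 0.0822788 + 0.0235288 = 0.166039
P(State A | data) = 0.0257185 / 0.166039 ≈ 0.1549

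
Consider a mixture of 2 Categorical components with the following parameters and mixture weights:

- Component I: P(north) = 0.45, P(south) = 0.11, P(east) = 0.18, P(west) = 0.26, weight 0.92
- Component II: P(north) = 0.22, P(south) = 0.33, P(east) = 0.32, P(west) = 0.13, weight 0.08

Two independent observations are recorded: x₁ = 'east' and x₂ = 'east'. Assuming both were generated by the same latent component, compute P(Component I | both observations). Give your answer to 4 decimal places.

By Bayes' theorem, P(k | x) = π_k f_k(x) / Σ_j π_j f_j(x).
Since both observations come from the same component, the likelihood for component k is f_k(x₁)·f_k(x₂).
  p_I = [P(east | comp) = 0.18] × [0.18] = 0.0324
  p_II = [P(east | comp) = 0.32] × [0.32] = 0.1024
Weight by the priors:
  π_I·p_I = 0.92 × 0.0324 = 0.029808
  π_II·p_II = 0.08 × 0.1024 = 0.008192
Marginal: 0.029808 + 0.008192 = 0.038
P(Component I | data) = 0.029808 / 0.038 ≈ 0.7844

0.7844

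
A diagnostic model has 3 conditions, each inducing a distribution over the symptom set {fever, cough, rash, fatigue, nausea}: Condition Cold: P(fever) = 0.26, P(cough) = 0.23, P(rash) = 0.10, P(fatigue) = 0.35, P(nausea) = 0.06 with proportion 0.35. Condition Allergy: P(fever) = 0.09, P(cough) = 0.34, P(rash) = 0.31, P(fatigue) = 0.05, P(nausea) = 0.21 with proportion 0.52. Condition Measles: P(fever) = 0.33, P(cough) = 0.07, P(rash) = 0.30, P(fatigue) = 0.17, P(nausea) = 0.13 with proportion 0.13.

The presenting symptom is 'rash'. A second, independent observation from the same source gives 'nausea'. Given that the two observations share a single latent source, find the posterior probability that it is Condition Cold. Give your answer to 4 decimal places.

P(component k | x) = π_k·f_k(x) / marginal(x), where marginal(x) = Σ_j π_j·f_j(x).
Since both observations come from the same component, the likelihood for component k is f_k(x₁)·f_k(x₂).
  L_Cold = [P(rash | comp) = 0.10] × [0.06] = 0.006
  L_Allergy = [P(rash | comp) = 0.31] × [0.21] = 0.0651
  L_Measles = [P(rash | comp) = 0.30] × [0.13] = 0.039
Prior × likelihood for each component:
  π_Cold·L_Cold = 0.35 × 0.006 = 0.0021
  π_Allergy·L_Allergy = 0.52 × 0.0651 = 0.033852
  π_Measles·L_Measles = 0.13 × 0.039 = 0.00507
Marginal: 0.0021 + 0.033852 + 0.00507 = 0.041022
Responsibility of Condition Cold: 0.0021 / 0.041022 ≈ 0.0512

0.0512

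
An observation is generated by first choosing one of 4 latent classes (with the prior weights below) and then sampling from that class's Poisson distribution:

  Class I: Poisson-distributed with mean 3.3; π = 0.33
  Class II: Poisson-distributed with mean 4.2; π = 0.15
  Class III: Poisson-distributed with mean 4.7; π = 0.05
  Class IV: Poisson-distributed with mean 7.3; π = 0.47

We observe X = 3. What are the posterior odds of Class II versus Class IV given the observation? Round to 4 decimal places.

Only the two components matter; the odds are (π_i f_i(x)) / (π_j f_j(x)).
Poisson probabilities:
  p_I = 0.220912
  p_II = 0.185165
  p_III = 0.157383
  p_IV = 0.0437993
Odds = (0.15/0.47) × (0.185165/0.0437993) = 0.319149 × 4.22758 ≈ 1.3492

1.3492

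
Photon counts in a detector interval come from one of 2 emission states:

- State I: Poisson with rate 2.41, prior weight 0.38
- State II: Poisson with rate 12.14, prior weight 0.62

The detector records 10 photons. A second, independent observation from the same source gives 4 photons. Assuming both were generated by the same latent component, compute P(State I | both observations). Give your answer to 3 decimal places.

0.025

Posterior ∝ prior × likelihood, so P(k | x) ∝ P(Z=k) f_k(x); normalise over all components.
Since both observations come from the same component, the likelihood for component k is f_k(x₁)·f_k(x₂).
  L_I = [e^(−2.41)·2.41^10/10! = 0.00016359] × [0.126243] = 2.06521e-05
  L_II = [e^(−12.14)·12.14^10/10! = 0.10235] × [0.00483424] = 0.000494786
Multiply by the mixture weights:
  P(Z=I)·L_I = 0.38 × 2.06521e-05 = 7.84781e-06
  P(Z=II)·L_II = 0.62 × 0.000494786 = 0.000306767
Normaliser: 7.84781e-06 + 0.000306767 = 0.000314615
So the posterior for State I is 7.84781e-06 / 0.000314615 ≈ 0.025.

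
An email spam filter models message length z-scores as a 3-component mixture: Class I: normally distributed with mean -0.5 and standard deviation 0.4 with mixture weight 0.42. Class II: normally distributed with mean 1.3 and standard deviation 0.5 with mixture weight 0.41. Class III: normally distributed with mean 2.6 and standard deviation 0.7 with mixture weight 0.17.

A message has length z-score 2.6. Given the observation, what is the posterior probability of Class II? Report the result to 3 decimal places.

Apply Bayes' rule: the posterior for each component is proportional to its prior times its likelihood at x.
Component likelihoods at x = 2.6:
  f_I = 9.04574e-14
  f_II = 0.0271659
  f_III = 0.569918
Unnormalised posteriors:
  w_I·f_I = 0.42 × 9.04574e-14 = 3.79921e-14
  w_II·f_II = 0.41 × 0.0271659 = 0.011138
  w_III·f_III = 0.17 × 0.569918 = 0.096886
Evidence: 3.79921e-14 + 0.011138 + 0.096886 = 0.108024
P(Class II | the observation) = 0.011138 / 0.108024 ≈ 0.103

0.103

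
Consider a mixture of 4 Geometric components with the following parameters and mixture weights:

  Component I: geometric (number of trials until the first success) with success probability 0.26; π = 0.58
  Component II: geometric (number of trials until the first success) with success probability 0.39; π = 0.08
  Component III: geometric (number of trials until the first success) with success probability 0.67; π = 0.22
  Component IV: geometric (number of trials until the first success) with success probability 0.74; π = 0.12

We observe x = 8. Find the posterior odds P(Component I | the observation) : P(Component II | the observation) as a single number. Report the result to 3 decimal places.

18.688

Since P(k|x) ∝ π_k f_k(x), the posterior odds are π_i f_i(x) / (π_j f_j(x)).
Evaluate each component's likelihood at the observed value:
  L_I = 0.0315933
  L_II = 0.0122567
  L_III = 0.000285544
  L_IV = 5.94354e-05
0.0183241 / 0.000980536 ≈ 18.688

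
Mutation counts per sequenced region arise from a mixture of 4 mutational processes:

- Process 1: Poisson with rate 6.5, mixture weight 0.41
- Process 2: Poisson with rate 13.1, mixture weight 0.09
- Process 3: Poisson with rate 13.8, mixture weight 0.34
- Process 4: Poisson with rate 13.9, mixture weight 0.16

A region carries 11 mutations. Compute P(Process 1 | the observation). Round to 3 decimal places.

Posterior ∝ prior × likelihood, so P(k | x) ∝ π_k f_k(x); normalise over all components.
Evaluate each component's likelihood at the observed value:
  p_1 = e^(−6.5)·6.5^11/11! = 0.0329592
  p_2 = e^(−13.1)·13.1^11/11! = 0.0999012
  p_3 = e^(−13.8)·13.8^11/11! = 0.0879529
  p_4 = e^(−13.9)·13.9^11/11! = 0.0861616
Unnormalised posteriors:
  π_1·p_1 = 0.41 × 0.0329592 = 0.0135133
  π_2·p_2 = 0.09 × 0.0999012 = 0.00899111
  π_3·p_3 = 0.34 × 0.0879529 = 0.029904
  π_4·p_4 = 0.16 × 0.0861616 = 0.0137859
Marginal: 0.0135133 + 0.00899111 + 0.029904 + 0.0137859 = 0.0661943
So the posterior for Process 1 is 0.0135133 / 0.0661943 ≈ 0.204.

0.204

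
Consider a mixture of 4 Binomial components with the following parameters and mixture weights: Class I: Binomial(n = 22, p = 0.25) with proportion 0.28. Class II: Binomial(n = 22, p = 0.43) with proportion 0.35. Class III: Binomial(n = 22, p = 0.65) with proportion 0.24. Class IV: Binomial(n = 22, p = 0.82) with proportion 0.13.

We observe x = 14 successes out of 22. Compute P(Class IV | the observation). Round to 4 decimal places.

0.0531

Posterior ∝ prior × likelihood, so P(k | x) ∝ π_k f_k(x); normalise over all components.
Component likelihoods at x = 14 successes out of 22:
  f_I = 0.000119258
  f_II = 0.0263266
  f_III = 0.173049
  f_IV = 0.0218984
Unnormalised posteriors:
  π_I·f_I = 0.28 × 0.000119258 = 3.33923e-05
  π_II·f_II = 0.35 × 0.0263266 = 0.00921431
  π_III·f_III = 0.24 × 0.173049 = 0.0415318
  π_IV·f_IV = 0.13 × 0.0218984 = 0.00284679
Sum: 3.33923e-05 + 0.00921431 + 0.0415318 + 0.00284679 = 0.0536263
Responsibility of Class IV: 0.00284679 / 0.0536263 ≈ 0.0531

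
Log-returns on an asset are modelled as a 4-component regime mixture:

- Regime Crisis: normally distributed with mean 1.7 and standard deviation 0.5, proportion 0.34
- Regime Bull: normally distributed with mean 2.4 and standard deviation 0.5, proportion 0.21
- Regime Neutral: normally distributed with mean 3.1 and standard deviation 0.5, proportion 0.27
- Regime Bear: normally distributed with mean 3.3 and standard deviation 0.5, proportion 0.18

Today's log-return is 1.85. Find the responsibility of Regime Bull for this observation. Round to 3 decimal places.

P(component k | x) = P(Z=k)·f_k(x) / marginal(x), where marginal(x) = Σ_j P(Z=j)·f_j(x).
Normal densities:
  p_Crisis = (1/(0.5·√(2π)))·exp(−(1.85−1.7)²/(2·0.5²)) = 0.797885·exp(-0.04500) = 0.762776
  p_Bull = (1/(0.5·√(2π)))·exp(−(1.85−2.4)²/(2·0.5²)) = 0.797885·exp(-0.60500) = 0.435704
  p_Neutral = (1/(0.5·√(2π)))·exp(−(1.85−3.1)²/(2·0.5²)) = 0.797885·exp(-3.12500) = 0.0350566
  p_Bear = (1/(0.5·√(2π)))·exp(−(1.85−3.3)²/(2·0.5²)) = 0.797885·exp(-4.20500) = 0.0119051
Prior × likelihood for each component:
  P(Z=Crisis)·p_Crisis = 0.34 × 0.762776 = 0.259344
  P(Z=Bull)·p_Bull = 0.21 × 0.435704 = 0.0914979
  P(Z=Neutral)·p_Neutral = 0.27 × 0.0350566 = 0.00946528
  P(Z=Bear)·p_Bear = 0.18 × 0.0119051 = 0.00214291
Evidence: 0.259344 + 0.0914979 + 0.00946528 + 0.00214291 = 0.36245
P(Regime Bull | 1.85) = 0.0914979 / 0.36245 ≈ 0.252

0.252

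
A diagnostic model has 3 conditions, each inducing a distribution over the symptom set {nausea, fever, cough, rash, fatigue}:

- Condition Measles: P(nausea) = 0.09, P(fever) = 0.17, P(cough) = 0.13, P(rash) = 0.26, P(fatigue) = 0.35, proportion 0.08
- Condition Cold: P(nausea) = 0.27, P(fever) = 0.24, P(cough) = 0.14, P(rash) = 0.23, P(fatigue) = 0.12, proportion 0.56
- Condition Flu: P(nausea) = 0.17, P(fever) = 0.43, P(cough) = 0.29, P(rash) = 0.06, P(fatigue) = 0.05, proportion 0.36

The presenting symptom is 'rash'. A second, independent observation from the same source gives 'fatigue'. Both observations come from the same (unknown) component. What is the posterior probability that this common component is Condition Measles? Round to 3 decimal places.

The responsibility of component k is w_k f_k(x) divided by Σ_j w_j f_j(x).
Since both observations come from the same component, the likelihood for component k is f_k(x₁)·f_k(x₂).
  f_Measles = [0.26] × [0.35] = 0.091
  f_Cold = [0.23] × [0.12] = 0.0276
  f_Flu = [0.06] × [0.05] = 0.003
Multiply by the mixture weights:
  w_Measles·f_Measles = 0.08 × 0.091 = 0.00728
  w_Cold·f_Cold = 0.56 × 0.0276 = 0.015456
  w_Flu·f_Flu = 0.36 × 0.003 = 0.00108
Normaliser: 0.00728 + 0.015456 + 0.00108 = 0.023816
So the posterior for Condition Measles is 0.00728 / 0.023816 ≈ 0.306.

0.306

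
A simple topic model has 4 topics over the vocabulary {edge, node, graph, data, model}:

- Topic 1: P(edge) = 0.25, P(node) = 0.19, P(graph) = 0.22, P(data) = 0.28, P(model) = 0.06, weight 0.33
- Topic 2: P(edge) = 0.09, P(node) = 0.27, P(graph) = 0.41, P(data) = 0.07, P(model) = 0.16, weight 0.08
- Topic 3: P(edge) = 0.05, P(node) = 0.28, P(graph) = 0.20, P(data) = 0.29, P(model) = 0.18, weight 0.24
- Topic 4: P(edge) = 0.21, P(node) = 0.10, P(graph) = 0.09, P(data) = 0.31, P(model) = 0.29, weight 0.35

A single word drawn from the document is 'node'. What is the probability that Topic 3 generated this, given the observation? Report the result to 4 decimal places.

0.3603

The responsibility of component k is w_k f_k(x) divided by Σ_j w_j f_j(x).
Evaluate each component's likelihood at the observed value:
  f_1 = P(node | comp) = 0.19
  f_2 = P(node | comp) = 0.27
  f_3 = P(node | comp) = 0.28
  f_4 = P(node | comp) = 0.10
Weight by the priors:
  w_1·f_1 = 0.33 × 0.19 = 0.0627
  w_2·f_2 = 0.08 × 0.27 = 0.0216
  w_3·f_3 = 0.24 × 0.28 = 0.0672
  w_4·f_4 = 0.35 × 0.1 = 0.035
Evidence: 0.0627 + 0.0216 + 0.0672 + 0.035 = 0.1865
P(Topic 3 | 'node') ≈ 0.3603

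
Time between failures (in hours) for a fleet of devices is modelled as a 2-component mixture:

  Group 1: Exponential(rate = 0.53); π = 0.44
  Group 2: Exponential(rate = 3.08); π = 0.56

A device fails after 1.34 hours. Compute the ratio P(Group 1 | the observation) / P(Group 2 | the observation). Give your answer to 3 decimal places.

Since P(k|x) ∝ P(Z=k) f_k(x), the posterior odds are P(Z=i) f_i(x) / (P(Z=j) f_j(x)).
Exponential densities:
  p_1 = 0.53·e^(−0.53·1.34) = 0.53·e^(−0.7102) = 0.260519
  p_2 = 3.08·e^(−3.08·1.34) = 3.08·e^(−4.1272) = 0.0496742
Odds = (0.44/0.56) × (0.260519/0.0496742) = 0.785714 × 5.24456 ≈ 4.121

4.121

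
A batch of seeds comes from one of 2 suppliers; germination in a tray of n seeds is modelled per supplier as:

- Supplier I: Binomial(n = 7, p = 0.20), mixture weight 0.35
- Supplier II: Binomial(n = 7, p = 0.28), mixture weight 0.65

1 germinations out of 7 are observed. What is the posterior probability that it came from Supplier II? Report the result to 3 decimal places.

P(component k | x) = P(Z=k)·f_k(x) / marginal(x), where marginal(x) = Σ_j P(Z=j)·f_j(x).
Evaluate each component's likelihood at the observed value:
  p_I = C(7,1)·0.20^1·0.80^6 = 7·0.2·0.262144 = 0.367002
  p_II = C(7,1)·0.28^1·0.72^6 = 7·0.28·0.139314 = 0.273056
Unnormalised posteriors:
  P(Z=I)·p_I = 0.35 × 0.367002 = 0.128451
  P(Z=II)·p_II = 0.65 × 0.273056 = 0.177486
Marginal: 0.128451 + 0.177486 = 0.305937
P(Supplier II | 1 germinations out of 7) = 0.177486 / 0.305937 ≈ 0.580

0.580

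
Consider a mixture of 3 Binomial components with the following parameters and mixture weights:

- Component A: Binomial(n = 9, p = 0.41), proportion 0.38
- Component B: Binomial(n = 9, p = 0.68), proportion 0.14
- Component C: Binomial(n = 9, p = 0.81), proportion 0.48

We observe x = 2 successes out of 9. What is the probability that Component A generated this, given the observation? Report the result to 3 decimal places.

0.984

Posterior ∝ prior × likelihood, so P(k | x) ∝ π_k f_k(x); normalise over all components.
Component likelihoods at x = 2 successes out of 9:
  f_A = 0.150603
  f_B = 0.00571966
  f_C = 0.000211129
Prior × likelihood for each component:
  π_A·f_A = 0.38 × 0.150603 = 0.0572292
  π_B·f_B = 0.14 × 0.00571966 = 0.000800752
  π_C·f_C = 0.48 × 0.000211129 = 0.000101342
Sum: 0.0572292 + 0.000800752 + 0.000101342 = 0.0581313
P(Component A | 2 successes out of 9) ≈ 0.984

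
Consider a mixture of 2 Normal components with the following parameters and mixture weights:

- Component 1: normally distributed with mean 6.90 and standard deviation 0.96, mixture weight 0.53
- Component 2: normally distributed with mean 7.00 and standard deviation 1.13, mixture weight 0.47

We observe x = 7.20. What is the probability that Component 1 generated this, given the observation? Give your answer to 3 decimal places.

Apply Bayes' rule: the posterior for each component is proportional to its prior times its likelihood at x.
Evaluate each component's likelihood at the observed value:
  p_1 = 0.395761
  p_2 = 0.34756
Unnormalised posteriors:
  π_1·p_1 = 0.53 × 0.395761 = 0.209753
  π_2·p_2 = 0.47 × 0.34756 = 0.163353
Normaliser: 0.209753 + 0.163353 = 0.373106
So the posterior for Component 1 is 0.209753 / 0.373106 ≈ 0.562.

0.562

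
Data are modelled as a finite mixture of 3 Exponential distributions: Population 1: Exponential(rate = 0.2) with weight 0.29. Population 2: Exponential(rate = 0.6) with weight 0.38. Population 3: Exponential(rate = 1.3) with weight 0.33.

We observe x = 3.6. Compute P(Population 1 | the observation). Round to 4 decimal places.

P(component k | x) = π_k·f_k(x) / marginal(x), where marginal(x) = Σ_j π_j·f_j(x).
Evaluate each component's likelihood at the observed value:
  L_1 = 0.0973505
  L_2 = 0.0691951
  L_3 = 0.0120627
Prior × likelihood for each component:
  π_1·L_1 = 0.29 × 0.0973505 = 0.0282316
  π_2·L_2 = 0.38 × 0.0691951 = 0.0262941
  π_3·L_3 = 0.33 × 0.0120627 = 0.0039807
Marginal: 0.0282316 + 0.0262941 + 0.0039807 = 0.0585065
So the posterior for Population 1 is 0.0282316 / 0.0585065 ≈ 0.4825.

0.4825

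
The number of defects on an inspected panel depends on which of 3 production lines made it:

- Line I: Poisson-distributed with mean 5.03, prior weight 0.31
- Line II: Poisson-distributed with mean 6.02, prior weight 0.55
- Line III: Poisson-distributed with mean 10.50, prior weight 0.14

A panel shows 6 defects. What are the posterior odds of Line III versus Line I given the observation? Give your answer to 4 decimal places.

0.1574

Posterior odds = (π_i f_i(x)) / (π_j f_j(x)); the normalising sum cancels.
Evaluate each component's likelihood at the observed value:
  p_I = 0.147087
  p_II = 0.160618
  p_III = 0.051252
0.00717529 / 0.045597 ≈ 0.1574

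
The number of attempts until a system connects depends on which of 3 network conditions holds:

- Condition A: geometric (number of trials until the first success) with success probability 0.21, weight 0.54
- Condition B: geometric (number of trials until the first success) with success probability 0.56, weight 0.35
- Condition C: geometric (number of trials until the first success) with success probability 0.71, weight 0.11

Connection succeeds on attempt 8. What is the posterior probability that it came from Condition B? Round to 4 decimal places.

Apply Bayes' rule: the posterior for each component is proportional to its prior times its likelihood at x.
Component likelihoods at x = 8:
  p_A = 0.0403282
  p_B = 0.00178796
  p_C = 0.000122474
Prior × likelihood for each component:
  π_A·p_A = 0.54 × 0.0403282 = 0.0217772
  π_B·p_B = 0.35 × 0.00178796 = 0.000625785
  π_C·p_C = 0.11 × 0.000122474 = 1.34722e-05
Denominator: 0.0217772 + 0.000625785 + 1.34722e-05 = 0.0224165
Responsibility of Condition B: 0.000625785 / 0.0224165 ≈ 0.0279

0.0279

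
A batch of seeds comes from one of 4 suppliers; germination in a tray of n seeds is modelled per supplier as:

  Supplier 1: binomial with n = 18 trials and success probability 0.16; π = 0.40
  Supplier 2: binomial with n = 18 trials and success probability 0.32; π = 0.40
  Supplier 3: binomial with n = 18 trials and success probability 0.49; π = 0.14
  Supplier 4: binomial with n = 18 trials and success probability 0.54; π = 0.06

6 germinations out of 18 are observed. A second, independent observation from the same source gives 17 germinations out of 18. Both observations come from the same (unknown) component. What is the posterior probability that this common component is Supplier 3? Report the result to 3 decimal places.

P(component k | x) = π_k·f_k(x) / marginal(x), where marginal(x) = Σ_j π_j·f_j(x).
Since both observations come from the same component, the likelihood for component k is f_k(x₁)·f_k(x₂).
  p_1 = [0.0384364] × [4.46264e-13] = 1.71528e-14
  p_2 = [0.19484] × [4.73512e-08] = 9.22591e-09
  p_3 = [0.0795592] × [4.96794e-05] = 3.95245e-06
  p_4 = [0.0413169] × [0.000233735] = 9.65723e-06
Unnormalised posteriors:
  π_1·p_1 = 0.40 × 1.71528e-14 = 6.86111e-15
  π_2·p_2 = 0.40 × 9.22591e-09 = 3.69037e-09
  π_3·p_3 = 0.14 × 3.95245e-06 = 5.53343e-07
  π_4·p_4 = 0.06 × 9.65723e-06 = 5.79434e-07
Sum: 6.86111e-15 + 3.69037e-09 + 5.53343e-07 + 5.79434e-07 = 1.13647e-06
So the posterior for Supplier 3 is 5.53343e-07 / 1.13647e-06 ≈ 0.487.

0.487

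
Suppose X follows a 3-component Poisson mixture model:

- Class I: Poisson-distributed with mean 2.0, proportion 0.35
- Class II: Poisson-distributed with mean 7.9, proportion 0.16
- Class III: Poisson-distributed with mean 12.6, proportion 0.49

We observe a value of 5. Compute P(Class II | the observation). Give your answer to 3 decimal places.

0.472

P(component k | x) = P(Z=k)·f_k(x) / marginal(x), where marginal(x) = Σ_j P(Z=j)·f_j(x).
Component likelihoods at x = 5:
  f_I = 0.0360894
  f_II = 0.0950666
  f_III = 0.00892403
Unnormalised posteriors:
  P(Z=I)·f_I = 0.35 × 0.0360894 = 0.0126313
  P(Z=II)·f_II = 0.16 × 0.0950666 = 0.0152107
  P(Z=III)·f_III = 0.49 × 0.00892403 = 0.00437277
Sum: 0.0126313 + 0.0152107 + 0.00437277 = 0.0322147
So the posterior for Class II is 0.0152107 / 0.0322147 ≈ 0.472.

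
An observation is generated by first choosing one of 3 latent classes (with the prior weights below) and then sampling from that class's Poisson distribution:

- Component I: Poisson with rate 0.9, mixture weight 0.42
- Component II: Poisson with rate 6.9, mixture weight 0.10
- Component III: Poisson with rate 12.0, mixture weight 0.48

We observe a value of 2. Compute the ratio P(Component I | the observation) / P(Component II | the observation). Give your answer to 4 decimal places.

28.8272

Since P(k|x) ∝ π_k f_k(x), the posterior odds are π_i f_i(x) / (π_j f_j(x)).
Component likelihoods at x = 2:
  p_I = e^(−0.9)·0.9^2/2! = 0.164661
  p_II = e^(−6.9)·6.9^2/2! = 0.0239903
  p_III = e^(−12.0)·12.0^2/2! = 0.000442383
0.0691575 / 0.00239903 ≈ 28.8272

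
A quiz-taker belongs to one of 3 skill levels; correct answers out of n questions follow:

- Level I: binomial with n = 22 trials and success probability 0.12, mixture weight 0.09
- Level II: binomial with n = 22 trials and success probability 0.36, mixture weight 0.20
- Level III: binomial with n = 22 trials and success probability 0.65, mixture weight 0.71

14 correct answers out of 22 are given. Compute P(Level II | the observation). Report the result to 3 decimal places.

Apply Bayes' rule: the posterior for each component is proportional to its prior times its likelihood at x.
Evaluate each component's likelihood at the observed value:
  f_I = C(22,14)·0.12^14·0.88^8 = 319770·1.28392e-13·0.359635 = 1.47651e-08
  f_II = C(22,14)·0.36^14·0.64^8 = 319770·6.14094e-07·0.0281475 = 0.00552729
  f_III = C(22,14)·0.65^14·0.35^8 = 319770·0.00240318·0.000225188 = 0.173049
Weight by the priors:
  w_I·f_I = 0.09 × 1.47651e-08 = 1.32886e-09
  w_II·f_II = 0.20 × 0.00552729 = 0.00110546
  w_III·f_III = 0.71 × 0.173049 = 0.122865
Normaliser: 1.32886e-09 + 0.00110546 + 0.122865 = 0.12397
Responsibility of Level II: 0.00110546 / 0.12397 ≈ 0.009

0.009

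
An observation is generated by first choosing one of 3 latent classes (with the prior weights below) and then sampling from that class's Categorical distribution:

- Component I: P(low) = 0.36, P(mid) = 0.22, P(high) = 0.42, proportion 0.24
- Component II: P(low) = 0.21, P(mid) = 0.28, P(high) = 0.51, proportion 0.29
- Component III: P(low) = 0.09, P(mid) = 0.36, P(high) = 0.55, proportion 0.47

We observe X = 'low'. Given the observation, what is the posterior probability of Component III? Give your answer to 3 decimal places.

0.223

Apply Bayes' rule: the posterior for each component is proportional to its prior times its likelihood at x.
Categorical probabilities:
  p_I = 0.36
  p_II = 0.21
  p_III = 0.09
Unnormalised posteriors:
  P(Z=I)·p_I = 0.24 × 0.36 = 0.0864
  P(Z=II)·p_II = 0.29 × 0.21 = 0.0609
  P(Z=III)·p_III = 0.47 × 0.09 = 0.0423
Normaliser: 0.0864 + 0.0609 + 0.0423 = 0.1896
So the posterior for Component III is 0.0423 / 0.1896 ≈ 0.223.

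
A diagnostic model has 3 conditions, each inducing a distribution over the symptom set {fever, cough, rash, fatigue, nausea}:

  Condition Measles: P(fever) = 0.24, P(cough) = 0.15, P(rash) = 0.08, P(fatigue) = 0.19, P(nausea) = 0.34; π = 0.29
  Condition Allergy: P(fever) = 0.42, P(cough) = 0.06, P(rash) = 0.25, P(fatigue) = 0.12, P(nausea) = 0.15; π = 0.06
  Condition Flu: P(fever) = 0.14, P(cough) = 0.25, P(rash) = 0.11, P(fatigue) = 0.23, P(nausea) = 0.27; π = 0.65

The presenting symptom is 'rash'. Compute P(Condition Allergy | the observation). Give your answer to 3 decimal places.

The responsibility of component k is π_k f_k(x) divided by Σ_j π_j f_j(x).
Evaluate each component's likelihood at the observed value:
  L_Measles = P(rash | comp) = 0.08
  L_Allergy = P(rash | comp) = 0.25
  L_Flu = P(rash | comp) = 0.11
Multiply by the mixture weights:
  π_Measles·L_Measles = 0.29 × 0.08 = 0.0232
  π_Allergy·L_Allergy = 0.06 × 0.25 = 0.015
  π_Flu·L_Flu = 0.65 × 0.11 = 0.0715
Sum: 0.0232 + 0.015 + 0.0715 = 0.1097
Responsibility of Condition Allergy: 0.015 / 0.1097 ≈ 0.137

0.137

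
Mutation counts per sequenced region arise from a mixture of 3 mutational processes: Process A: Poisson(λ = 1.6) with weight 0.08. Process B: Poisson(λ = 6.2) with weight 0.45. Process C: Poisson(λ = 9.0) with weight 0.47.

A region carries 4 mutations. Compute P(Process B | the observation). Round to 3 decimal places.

0.735

Apply Bayes' rule: the posterior for each component is proportional to its prior times its likelihood at x.
Poisson probabilities:
  L_A = 0.0551312
  L_B = 0.124948
  L_C = 0.0337372
Unnormalised posteriors:
  P(Z=A)·L_A = 0.08 × 0.0551312 = 0.0044105
  P(Z=B)·L_B = 0.45 × 0.124948 = 0.0562267
  P(Z=C)·L_C = 0.47 × 0.0337372 = 0.0158565
Sum: 0.0044105 + 0.0562267 + 0.0158565 = 0.0764936
Responsibility of Process B: 0.0562267 / 0.0764936 ≈ 0.735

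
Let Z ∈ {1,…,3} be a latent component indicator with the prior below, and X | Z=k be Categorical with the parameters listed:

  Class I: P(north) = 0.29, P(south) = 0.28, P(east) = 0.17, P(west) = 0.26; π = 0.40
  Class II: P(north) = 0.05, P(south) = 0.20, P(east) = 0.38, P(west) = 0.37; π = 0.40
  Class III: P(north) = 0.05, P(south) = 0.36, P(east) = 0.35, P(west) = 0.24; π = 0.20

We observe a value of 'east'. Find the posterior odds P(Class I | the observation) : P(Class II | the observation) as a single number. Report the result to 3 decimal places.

Since P(k|x) ∝ w_k f_k(x), the posterior odds are w_i f_i(x) / (w_j f_j(x)).
Component likelihoods at x = 'east':
  f_I = P(east | comp) = 0.17
  f_II = P(east | comp) = 0.38
  f_III = P(east | comp) = 0.35
Odds = (0.40/0.40) × (0.17/0.38) = 1 × 0.447368 ≈ 0.447

0.447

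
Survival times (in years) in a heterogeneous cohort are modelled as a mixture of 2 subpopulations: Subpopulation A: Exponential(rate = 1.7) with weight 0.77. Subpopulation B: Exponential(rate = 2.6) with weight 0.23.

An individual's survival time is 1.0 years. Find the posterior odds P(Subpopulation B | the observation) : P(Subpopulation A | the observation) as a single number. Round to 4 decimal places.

0.1857

Only the two components matter; the odds are (π_i f_i(x)) / (π_j f_j(x)).
Evaluate each component's likelihood at the observed value:
  f_A = 1.7·e^(−1.7·1.0) = 1.7·e^(−1.7000) = 0.310562
  f_B = 2.6·e^(−2.6·1.0) = 2.6·e^(−2.6000) = 0.193111
Odds = (0.23/0.77) × (0.193111/0.310562) = 0.298701 × 0.621812 ≈ 0.1857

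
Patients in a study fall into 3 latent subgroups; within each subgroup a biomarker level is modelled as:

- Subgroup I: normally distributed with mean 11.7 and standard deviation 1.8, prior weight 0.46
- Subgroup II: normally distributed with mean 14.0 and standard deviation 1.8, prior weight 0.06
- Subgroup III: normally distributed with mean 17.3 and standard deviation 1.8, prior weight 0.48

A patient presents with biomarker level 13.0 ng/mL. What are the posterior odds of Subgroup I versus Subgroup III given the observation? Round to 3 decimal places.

Since P(k|x) ∝ P(Z=k) f_k(x), the posterior odds are P(Z=i) f_i(x) / (P(Z=j) f_j(x)).
Evaluate each component's likelihood at the observed value:
  L_I = 0.170755
  L_II = 0.18994
  L_III = 0.0127769
Odds = (0.46/0.48) × (0.170755/0.0127769) = 0.958333 × 13.3644 ≈ 12.808

12.808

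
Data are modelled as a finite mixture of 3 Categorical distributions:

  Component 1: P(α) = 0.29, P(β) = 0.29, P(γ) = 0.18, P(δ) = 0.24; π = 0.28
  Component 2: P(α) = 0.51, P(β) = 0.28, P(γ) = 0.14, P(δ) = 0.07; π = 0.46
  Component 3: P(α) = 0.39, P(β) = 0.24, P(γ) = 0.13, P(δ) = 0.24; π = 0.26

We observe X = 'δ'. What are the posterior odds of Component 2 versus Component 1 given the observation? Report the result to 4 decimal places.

The posterior odds equal the prior odds times the likelihood ratio: (π_i/π_j)·(f_i(x)/f_j(x)).
Categorical probabilities:
  f_1 = P(δ | comp) = 0.24
  f_2 = P(δ | comp) = 0.07
  f_3 = P(δ | comp) = 0.24
Odds = (0.46/0.28) × (0.07/0.24) = 1.64286 × 0.291667 ≈ 0.4792

0.4792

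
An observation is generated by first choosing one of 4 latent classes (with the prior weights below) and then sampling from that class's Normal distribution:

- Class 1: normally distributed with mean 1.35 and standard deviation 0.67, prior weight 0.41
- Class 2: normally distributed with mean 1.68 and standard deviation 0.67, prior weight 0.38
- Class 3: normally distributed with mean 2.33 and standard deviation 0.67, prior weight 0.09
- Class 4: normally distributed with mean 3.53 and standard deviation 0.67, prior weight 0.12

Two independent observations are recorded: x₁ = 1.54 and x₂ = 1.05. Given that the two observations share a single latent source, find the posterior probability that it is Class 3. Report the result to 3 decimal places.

0.012

Posterior ∝ prior × likelihood, so P(k | x) ∝ π_k f_k(x); normalise over all components.
Since both observations come from the same component, the likelihood for component k is f_k(x₁)·f_k(x₂).
  p_1 = [(1/(0.67·√(2π)))·exp(−(1.54−1.35)²/(2·0.67²)) = 0.595436·exp(-0.04021) = 0.571969] × [0.538641] = 0.308086
  p_2 = [(1/(0.67·√(2π)))·exp(−(1.54−1.68)²/(2·0.67²)) = 0.595436·exp(-0.02183) = 0.582578] × [0.382686] = 0.222944
  p_3 = [(1/(0.67·√(2π)))·exp(−(1.54−2.33)²/(2·0.67²)) = 0.595436·exp(-0.69514) = 0.297124] × [0.0960039] = 0.0285251
  p_4 = [(1/(0.67·√(2π)))·exp(−(1.54−3.53)²/(2·0.67²)) = 0.595436·exp(-4.41089) = 0.00723117] × [0.000630508] = 4.55931e-06
Weight by the priors:
  π_1·p_1 = 0.41 × 0.308086 = 0.126315
  π_2·p_2 = 0.38 × 0.222944 = 0.0847188
  π_3·p_3 = 0.09 × 0.0285251 = 0.00256726
  π_4·p_4 = 0.12 × 4.55931e-06 = 5.47117e-07
Evidence: 0.126315 + 0.0847188 + 0.00256726 + 5.47117e-07 = 0.213602
P(Class 3 | x₁,x₂) = 0.00256726 / 0.213602 ≈ 0.012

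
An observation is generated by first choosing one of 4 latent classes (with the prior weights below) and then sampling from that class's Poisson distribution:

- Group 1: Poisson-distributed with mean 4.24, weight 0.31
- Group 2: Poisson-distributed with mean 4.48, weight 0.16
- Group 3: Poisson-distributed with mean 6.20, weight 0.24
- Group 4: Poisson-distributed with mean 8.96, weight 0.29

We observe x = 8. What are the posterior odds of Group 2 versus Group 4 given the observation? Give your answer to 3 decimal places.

0.190

Since P(k|x) ∝ P(Z=k) f_k(x), the posterior odds are P(Z=i) f_i(x) / (P(Z=j) f_j(x)).
Component likelihoods at x = 8:
  L_1 = e^(−4.24)·4.24^8/8! = 0.0373248
  L_2 = e^(−4.48)·4.48^8/8! = 0.0456104
  L_3 = e^(−6.20)·6.20^8/8! = 0.109897
  L_4 = e^(−8.96)·8.96^8/8! = 0.132332
0.00729767 / 0.0383763 ≈ 0.190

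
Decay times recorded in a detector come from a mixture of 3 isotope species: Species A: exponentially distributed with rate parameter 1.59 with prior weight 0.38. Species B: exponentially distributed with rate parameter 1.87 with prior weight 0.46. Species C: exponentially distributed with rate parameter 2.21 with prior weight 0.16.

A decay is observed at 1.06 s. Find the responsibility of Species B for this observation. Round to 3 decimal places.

Apply Bayes' rule: the posterior for each component is proportional to its prior times its likelihood at x.
Exponential densities:
  f_A = 1.59·e^(−1.59·1.06) = 1.59·e^(−1.6854) = 0.294739
  f_B = 1.87·e^(−1.87·1.06) = 1.87·e^(−1.9822) = 0.257622
  f_C = 2.21·e^(−2.21·1.06) = 2.21·e^(−2.3426) = 0.212331
Multiply by the mixture weights:
  π_A·f_A = 0.38 × 0.294739 = 0.112001
  π_B·f_B = 0.46 × 0.257622 = 0.118506
  π_C·f_C = 0.16 × 0.212331 = 0.033973
Marginal: 0.112001 + 0.118506 + 0.033973 = 0.26448
P(Species B | data) = 0.118506 / 0.26448 ≈ 0.448

0.448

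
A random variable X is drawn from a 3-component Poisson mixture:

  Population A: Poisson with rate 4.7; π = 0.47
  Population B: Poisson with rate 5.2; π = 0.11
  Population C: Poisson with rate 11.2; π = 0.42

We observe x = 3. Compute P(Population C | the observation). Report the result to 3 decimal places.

0.015

P(component k | x) = w_k·f_k(x) / marginal(x), where marginal(x) = Σ_j w_j·f_j(x).
Poisson probabilities:
  L_A = 0.157383
  L_B = 0.129279
  L_C = 0.00320188
Weight by the priors:
  w_A·L_A = 0.47 × 0.157383 = 0.0739701
  w_B·L_B = 0.11 × 0.129279 = 0.0142207
  w_C·L_C = 0.42 × 0.00320188 = 0.00134479
Marginal: 0.0739701 + 0.0142207 + 0.00134479 = 0.0895355
So the posterior for Population C is 0.00134479 / 0.0895355 ≈ 0.015.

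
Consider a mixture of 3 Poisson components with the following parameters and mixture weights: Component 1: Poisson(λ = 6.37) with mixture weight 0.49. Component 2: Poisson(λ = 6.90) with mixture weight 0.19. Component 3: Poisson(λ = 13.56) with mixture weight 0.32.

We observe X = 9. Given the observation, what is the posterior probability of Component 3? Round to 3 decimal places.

0.231

Posterior ∝ prior × likelihood, so P(k | x) ∝ π_k f_k(x); normalise over all components.
Evaluate each component's likelihood at the observed value:
  p_1 = e^(−6.37)·6.37^9/9! = 0.0814772
  p_2 = e^(−6.90)·6.90^9/9! = 0.0984571
  p_3 = e^(−13.56)·13.56^9/9! = 0.0551494
Prior × likelihood for each component:
  π_1·p_1 = 0.49 × 0.0814772 = 0.0399238
  π_2·p_2 = 0.19 × 0.0984571 = 0.0187068
  π_3·p_3 = 0.32 × 0.0551494 = 0.0176478
Denominator: 0.0399238 + 0.0187068 + 0.0176478 = 0.0762785
P(Component 3 | data) = 0.0176478 / 0.0762785 ≈ 0.231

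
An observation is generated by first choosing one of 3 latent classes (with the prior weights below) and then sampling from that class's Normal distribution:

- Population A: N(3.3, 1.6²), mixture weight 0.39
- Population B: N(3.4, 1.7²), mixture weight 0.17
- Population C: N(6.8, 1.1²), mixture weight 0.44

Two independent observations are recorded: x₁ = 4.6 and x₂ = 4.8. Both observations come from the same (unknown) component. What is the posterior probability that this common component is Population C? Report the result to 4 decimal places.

0.0837

P(component k | x) = π_k·f_k(x) / marginal(x), where marginal(x) = Σ_j π_j·f_j(x).
Since both observations come from the same component, the likelihood for component k is f_k(x₁)·f_k(x₂).
  f_A = [(1/(1.6·√(2π)))·exp(−(4.6−3.3)²/(2·1.6²)) = 0.249339·exp(-0.33008) = 0.179242] × [0.160671] = 0.028799
  f_B = [(1/(1.7·√(2π)))·exp(−(4.6−3.4)²/(2·1.7²)) = 0.234672·exp(-0.24913) = 0.182921] × [0.167183] = 0.0305812
  f_C = [(1/(1.1·√(2π)))·exp(−(4.6−6.8)²/(2·1.1²)) = 0.362675·exp(-2.00000) = 0.0490827] × [0.0694505] = 0.00340882
Unnormalised posteriors:
  π_A·f_A = 0.39 × 0.028799 = 0.0112316
  π_B·f_B = 0.17 × 0.0305812 = 0.00519881
  π_C·f_C = 0.44 × 0.00340882 = 0.00149988
Sum: 0.0112316 + 0.00519881 + 0.00149988 = 0.0179303
Responsibility of Population C: 0.00149988 / 0.0179303 ≈ 0.0837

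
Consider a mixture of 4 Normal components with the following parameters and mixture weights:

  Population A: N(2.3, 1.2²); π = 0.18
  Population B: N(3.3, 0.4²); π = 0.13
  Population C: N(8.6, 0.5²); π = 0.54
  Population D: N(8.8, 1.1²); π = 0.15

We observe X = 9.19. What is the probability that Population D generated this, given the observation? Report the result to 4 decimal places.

Apply Bayes' rule: the posterior for each component is proportional to its prior times its likelihood at x.
Normal densities:
  f_A = (1/(1.2·√(2π)))·exp(−(9.19−2.3)²/(2·1.2²)) = 0.332452·exp(-16.48337) = 2.30724e-08
  f_B = (1/(0.4·√(2π)))·exp(−(9.19−3.3)²/(2·0.4²)) = 0.997356·exp(-108.41281) = 8.2369e-48
  f_C = (1/(0.5·√(2π)))·exp(−(9.19−8.6)²/(2·0.5²)) = 0.797885·exp(-0.69620) = 0.397726
  f_D = (1/(1.1·√(2π)))·exp(−(9.19−8.8)²/(2·1.1²)) = 0.362675·exp(-0.06285) = 0.340582
Weight by the priors:
  π_A·f_A = 0.18 × 2.30724e-08 = 4.15303e-09
  π_B·f_B = 0.13 × 8.2369e-48 = 1.0708e-48
  π_C·f_C = 0.54 × 0.397726 = 0.214772
  π_D·f_D = 0.15 × 0.340582 = 0.0510873
Denominator: 4.15303e-09 + 1.0708e-48 + 0.214772 + 0.0510873 = 0.265859
Responsibility of Population D: 0.0510873 / 0.265859 ≈ 0.1922

0.1922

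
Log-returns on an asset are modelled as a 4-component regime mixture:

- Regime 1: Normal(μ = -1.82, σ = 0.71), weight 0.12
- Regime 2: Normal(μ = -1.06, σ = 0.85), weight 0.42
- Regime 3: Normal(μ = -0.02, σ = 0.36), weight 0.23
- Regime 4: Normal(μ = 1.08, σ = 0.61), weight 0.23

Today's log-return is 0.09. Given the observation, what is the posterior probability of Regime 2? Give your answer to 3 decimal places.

0.217

The responsibility of component k is P(Z=k) f_k(x) divided by Σ_j P(Z=j) f_j(x).
Component likelihoods at x = 0.09:
  f_1 = (1/(0.71·√(2π)))·exp(−(0.09−-1.82)²/(2·0.71²)) = 0.561891·exp(-3.61843) = 0.0150726
  f_2 = (1/(0.85·√(2π)))·exp(−(0.09−-1.06)²/(2·0.85²)) = 0.469344·exp(-0.91522) = 0.187938
  f_3 = (1/(0.36·√(2π)))·exp(−(0.09−-0.02)²/(2·0.36²)) = 1.108173·exp(-0.04668) = 1.05763
  f_4 = (1/(0.61·√(2π)))·exp(−(0.09−1.08)²/(2·0.61²)) = 0.654004·exp(-1.31698) = 0.175235
Unnormalised posteriors:
  P(Z=1)·f_1 = 0.12 × 0.0150726 = 0.00180871
  P(Z=2)·f_2 = 0.42 × 0.187938 = 0.0789339
  P(Z=3)·f_3 = 0.23 × 1.05763 = 0.243255
  P(Z=4)·f_4 = 0.23 × 0.175235 = 0.0403041
Marginal: 0.00180871 + 0.0789339 + 0.243255 + 0.0403041 = 0.364302
P(Regime 2 | the observation) = 0.0789339 / 0.364302 ≈ 0.217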